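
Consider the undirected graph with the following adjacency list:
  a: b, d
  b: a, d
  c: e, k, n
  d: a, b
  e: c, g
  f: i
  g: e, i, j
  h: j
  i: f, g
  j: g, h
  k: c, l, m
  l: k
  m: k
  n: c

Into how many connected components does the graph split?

2

Starting from a we can reach a, b, d. That is one component of size 3.
Starting from c we can reach c, e, f, g, h, i, j, k, l, m, n. That is one component of size 11.
Total: 2 components.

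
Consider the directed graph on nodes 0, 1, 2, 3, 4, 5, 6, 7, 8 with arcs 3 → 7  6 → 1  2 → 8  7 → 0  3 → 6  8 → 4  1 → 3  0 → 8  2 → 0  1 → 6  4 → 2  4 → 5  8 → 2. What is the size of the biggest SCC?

4

{0, 2, 4, 8} are all mutually reachable — one SCC of size 4.
{1, 3, 6} are all mutually reachable — one SCC of size 3.
{5} is an SCC by itself.
{7} is an SCC by itself.
The largest has 4 vertices.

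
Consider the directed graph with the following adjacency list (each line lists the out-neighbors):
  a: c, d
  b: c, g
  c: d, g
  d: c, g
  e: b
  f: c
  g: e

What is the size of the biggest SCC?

{b, c, d, e, g} are all mutually reachable — one SCC of size 5.
{a} is an SCC by itself.
{f} is an SCC by itself.
The largest has 5 vertices.

5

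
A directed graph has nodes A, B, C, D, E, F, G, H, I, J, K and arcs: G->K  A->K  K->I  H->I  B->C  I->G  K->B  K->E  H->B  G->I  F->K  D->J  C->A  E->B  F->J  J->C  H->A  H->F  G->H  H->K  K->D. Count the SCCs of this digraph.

{A, B, C, D, E, F, G, H, I, J, K} are all mutually reachable — one SCC of size 11.
That gives 1 strongly connected component.

1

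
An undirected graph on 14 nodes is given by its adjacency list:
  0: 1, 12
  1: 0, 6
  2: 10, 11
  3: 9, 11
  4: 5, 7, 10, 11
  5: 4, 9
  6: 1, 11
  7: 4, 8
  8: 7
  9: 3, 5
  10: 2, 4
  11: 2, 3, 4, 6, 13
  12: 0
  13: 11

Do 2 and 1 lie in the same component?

From 2 we can reach 0, 1, 2, 3, 4, 5, 6, 7, 8, 9, 10, 11, 12, 13, which includes 1.

Yes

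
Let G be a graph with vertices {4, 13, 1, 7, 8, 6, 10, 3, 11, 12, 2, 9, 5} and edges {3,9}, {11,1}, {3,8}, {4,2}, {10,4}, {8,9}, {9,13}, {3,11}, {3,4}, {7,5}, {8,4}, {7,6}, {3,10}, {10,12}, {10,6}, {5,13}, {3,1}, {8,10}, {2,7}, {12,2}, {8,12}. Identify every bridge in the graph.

none

The edges on the cycle 3-11-1-3 are not bridges since each lies on that cycle.
Every edge lies on some cycle, so there are no bridges.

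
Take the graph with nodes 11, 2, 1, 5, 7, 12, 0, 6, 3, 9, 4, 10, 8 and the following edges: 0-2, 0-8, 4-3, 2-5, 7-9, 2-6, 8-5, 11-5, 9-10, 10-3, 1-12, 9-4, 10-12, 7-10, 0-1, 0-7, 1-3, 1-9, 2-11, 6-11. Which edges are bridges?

none

The edges on the cycle 2-6-11-2 are not bridges since each lies on that cycle.
Every edge lies on some cycle, so there are no bridges.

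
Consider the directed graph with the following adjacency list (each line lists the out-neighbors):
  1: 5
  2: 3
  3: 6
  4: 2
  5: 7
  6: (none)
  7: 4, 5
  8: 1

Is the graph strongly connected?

No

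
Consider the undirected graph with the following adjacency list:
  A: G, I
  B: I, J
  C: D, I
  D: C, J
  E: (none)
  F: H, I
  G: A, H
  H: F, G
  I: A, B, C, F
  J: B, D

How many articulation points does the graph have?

1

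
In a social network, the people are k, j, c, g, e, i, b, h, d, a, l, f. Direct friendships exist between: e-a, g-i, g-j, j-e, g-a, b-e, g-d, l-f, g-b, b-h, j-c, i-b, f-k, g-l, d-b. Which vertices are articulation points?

b, f, g, j, l

Removing b increases the component count from 1 to 2, so b is a cut vertex.
Removing f increases the component count from 1 to 2, so f is a cut vertex.
Removing g increases the component count from 1 to 2, so g is a cut vertex.
Likewise j, l are cut vertices.
By contrast removing e leaves 1 component; it is not a cut vertex. No other vertex is a cut vertex either.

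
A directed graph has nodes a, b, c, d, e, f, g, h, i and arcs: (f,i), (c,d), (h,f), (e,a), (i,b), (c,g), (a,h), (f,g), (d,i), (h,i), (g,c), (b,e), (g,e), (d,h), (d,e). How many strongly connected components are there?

1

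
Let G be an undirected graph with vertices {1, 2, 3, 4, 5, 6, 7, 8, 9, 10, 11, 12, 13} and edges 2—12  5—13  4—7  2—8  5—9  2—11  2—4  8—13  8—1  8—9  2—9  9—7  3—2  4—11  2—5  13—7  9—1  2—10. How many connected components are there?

2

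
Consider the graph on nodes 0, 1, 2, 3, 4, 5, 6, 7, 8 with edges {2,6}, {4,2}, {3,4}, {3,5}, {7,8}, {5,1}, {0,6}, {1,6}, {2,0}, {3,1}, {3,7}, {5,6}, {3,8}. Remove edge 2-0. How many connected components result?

1

2 and 0 are still connected via 2-6-0, so the component count stays at 1.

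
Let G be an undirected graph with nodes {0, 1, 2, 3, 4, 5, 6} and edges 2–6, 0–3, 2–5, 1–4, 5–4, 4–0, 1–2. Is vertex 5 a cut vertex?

No

Deleting 5 leaves 1 component (was 1) (its neighbors 2, 4 remain connected to each other), so 5 is not a cut vertex.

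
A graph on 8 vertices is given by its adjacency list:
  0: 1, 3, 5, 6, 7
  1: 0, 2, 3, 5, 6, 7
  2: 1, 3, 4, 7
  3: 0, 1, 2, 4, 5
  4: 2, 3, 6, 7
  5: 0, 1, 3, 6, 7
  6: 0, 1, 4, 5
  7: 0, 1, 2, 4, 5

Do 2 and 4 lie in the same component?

Yes

From 2 we can reach 0, 1, 2, 3, 4, 5, 6, 7, which includes 4.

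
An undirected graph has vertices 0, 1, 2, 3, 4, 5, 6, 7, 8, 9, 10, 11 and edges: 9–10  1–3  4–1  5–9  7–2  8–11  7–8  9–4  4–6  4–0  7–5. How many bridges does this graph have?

removing 8–11 disconnects 8 from 11; removing 7–2 disconnects 7 from 2; removing 9–4 disconnects 9 from 4; removing 8–7 disconnects 8 from 7 — these are bridges.
In total 11 edges are bridges.

11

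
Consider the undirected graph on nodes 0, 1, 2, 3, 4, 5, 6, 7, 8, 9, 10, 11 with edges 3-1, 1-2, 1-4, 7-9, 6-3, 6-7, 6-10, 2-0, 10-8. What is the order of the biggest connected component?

10

11 is isolated — a component by itself.
5 is isolated — a component by itself.
Starting from 0 we can reach 0, 1, 2, 3, 4, 6, 7, 8, 9, 10. That is one component of size 10.
The largest has 10 vertices.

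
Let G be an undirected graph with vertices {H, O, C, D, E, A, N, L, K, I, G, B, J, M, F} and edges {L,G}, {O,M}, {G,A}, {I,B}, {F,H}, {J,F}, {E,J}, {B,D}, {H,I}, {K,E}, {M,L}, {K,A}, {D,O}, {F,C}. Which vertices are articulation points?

Removing F increases the component count from 2 to 3, so F is a cut vertex.
By contrast removing G leaves 2 components; it is not a cut vertex. No other vertex is a cut vertex either.

F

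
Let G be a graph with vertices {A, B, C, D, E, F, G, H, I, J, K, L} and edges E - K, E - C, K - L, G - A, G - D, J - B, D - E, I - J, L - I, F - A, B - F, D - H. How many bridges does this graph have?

2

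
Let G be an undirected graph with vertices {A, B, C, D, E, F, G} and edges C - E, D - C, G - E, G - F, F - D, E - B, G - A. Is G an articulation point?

Yes

Deleting G raises the number of components from 1 to 2, so G is a cut vertex.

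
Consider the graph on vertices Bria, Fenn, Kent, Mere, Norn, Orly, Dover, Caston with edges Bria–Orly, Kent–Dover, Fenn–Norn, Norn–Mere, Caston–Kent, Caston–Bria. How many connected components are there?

Starting from Fenn we can reach Fenn, Mere, Norn. That is one component of size 3.
Starting from Bria we can reach Bria, Kent, Orly, Dover, Caston. That is one component of size 5.
Total: 2 components.

2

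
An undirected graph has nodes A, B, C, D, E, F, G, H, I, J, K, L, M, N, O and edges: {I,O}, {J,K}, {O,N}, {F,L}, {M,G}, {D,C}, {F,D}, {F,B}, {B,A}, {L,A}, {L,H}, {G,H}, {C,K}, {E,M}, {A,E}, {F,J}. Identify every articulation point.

F, O

Removing F increases the component count from 2 to 3, so F is a cut vertex.
Removing O increases the component count from 2 to 3, so O is a cut vertex.
By contrast removing C leaves 2 components; it is not a cut vertex. No other vertex is a cut vertex either.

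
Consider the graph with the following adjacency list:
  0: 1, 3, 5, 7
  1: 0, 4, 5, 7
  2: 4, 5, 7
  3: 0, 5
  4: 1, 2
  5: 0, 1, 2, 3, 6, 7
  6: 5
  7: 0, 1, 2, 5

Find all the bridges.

5-6

The edges on the cycle 7-0-1-5-7 are not bridges since each lies on that cycle.
But removing 5-6 disconnects 5 from 6 — this is a bridge.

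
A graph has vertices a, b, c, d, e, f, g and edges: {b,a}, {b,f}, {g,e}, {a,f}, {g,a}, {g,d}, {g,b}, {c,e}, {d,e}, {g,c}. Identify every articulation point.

Removing g increases the component count from 1 to 2, so g is a cut vertex.
By contrast removing a leaves 1 component; it is not a cut vertex. No other vertex is a cut vertex either.

g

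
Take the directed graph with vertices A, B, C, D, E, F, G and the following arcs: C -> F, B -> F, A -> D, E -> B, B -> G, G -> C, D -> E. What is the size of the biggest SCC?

1

{F} is an SCC by itself.
{D} is an SCC by itself.
{B} is an SCC by itself.
{G} is an SCC by itself.
{A} is an SCC by itself.
(and 2 more singleton SCCs)
The largest has 1 vertex.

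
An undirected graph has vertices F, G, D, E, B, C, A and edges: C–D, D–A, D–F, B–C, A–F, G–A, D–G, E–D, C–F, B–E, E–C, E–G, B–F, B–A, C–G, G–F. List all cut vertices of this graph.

none

Removing F, for instance, still leaves 1 component. No single vertex removal increases the component count — the graph has no articulation points.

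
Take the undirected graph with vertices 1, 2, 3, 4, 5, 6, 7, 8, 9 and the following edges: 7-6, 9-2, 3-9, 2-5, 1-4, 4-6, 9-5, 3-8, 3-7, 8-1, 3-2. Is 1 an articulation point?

No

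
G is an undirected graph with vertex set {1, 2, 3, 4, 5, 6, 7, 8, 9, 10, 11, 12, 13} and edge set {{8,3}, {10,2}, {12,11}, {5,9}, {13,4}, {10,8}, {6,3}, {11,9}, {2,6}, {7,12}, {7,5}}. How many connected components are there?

4

1 is isolated — a component by itself.
Starting from 4 we can reach 4, 13. That is one component of size 2.
Starting from 5 we can reach 5, 7, 9, 11, 12. That is one component of size 5.
Starting from 2 we can reach 2, 3, 6, 8, 10. That is one component of size 5.
Total: 4 components.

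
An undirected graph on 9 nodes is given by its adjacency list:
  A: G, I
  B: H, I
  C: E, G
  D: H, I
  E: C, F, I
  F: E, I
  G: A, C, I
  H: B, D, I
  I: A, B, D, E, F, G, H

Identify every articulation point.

I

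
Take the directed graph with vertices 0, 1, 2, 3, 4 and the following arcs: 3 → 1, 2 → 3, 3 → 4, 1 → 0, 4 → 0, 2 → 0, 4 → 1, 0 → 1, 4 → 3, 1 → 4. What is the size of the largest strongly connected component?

{0, 1, 3, 4} are all mutually reachable — one SCC of size 4.
{2} is an SCC by itself.
The largest has 4 vertices.

4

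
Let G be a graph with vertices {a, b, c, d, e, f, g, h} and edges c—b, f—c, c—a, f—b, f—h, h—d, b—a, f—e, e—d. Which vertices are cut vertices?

f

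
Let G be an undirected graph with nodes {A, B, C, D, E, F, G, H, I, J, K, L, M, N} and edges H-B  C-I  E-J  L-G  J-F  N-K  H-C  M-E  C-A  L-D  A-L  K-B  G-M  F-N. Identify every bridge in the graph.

C-I, D-L

The edges on the cycle H-C-A-L-G-M-E-J-F-N-K-B-H are not bridges since each lies on that cycle.
But removing L-D disconnects L from D; removing C-I disconnects C from I — these are bridges.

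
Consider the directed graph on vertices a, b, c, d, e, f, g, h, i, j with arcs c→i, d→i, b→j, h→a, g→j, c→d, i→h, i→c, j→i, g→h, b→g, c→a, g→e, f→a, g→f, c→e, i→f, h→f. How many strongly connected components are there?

8

{c, d, i} are all mutually reachable — one SCC of size 3.
{a} is an SCC by itself.
{h} is an SCC by itself.
{j} is an SCC by itself.
{g} is an SCC by itself.
(and 3 more singleton SCCs)
That gives 8 strongly connected components.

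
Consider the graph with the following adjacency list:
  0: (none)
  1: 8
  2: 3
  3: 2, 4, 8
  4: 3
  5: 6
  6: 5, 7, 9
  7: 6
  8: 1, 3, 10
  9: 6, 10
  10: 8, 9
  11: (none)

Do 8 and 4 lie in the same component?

From 8 we can reach 1, 2, 3, 4, 5, 6, 7, 8, 9, 10, which includes 4.

Yes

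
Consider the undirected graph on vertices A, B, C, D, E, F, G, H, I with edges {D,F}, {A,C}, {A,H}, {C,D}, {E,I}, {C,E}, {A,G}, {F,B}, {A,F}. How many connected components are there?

Starting from A we can reach A, B, C, D, E, F, G, H, I. That is one component of size 9.
Total: 1 component.

1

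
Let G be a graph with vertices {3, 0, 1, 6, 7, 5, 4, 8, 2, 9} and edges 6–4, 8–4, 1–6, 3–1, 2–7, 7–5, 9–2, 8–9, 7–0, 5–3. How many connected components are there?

Starting from 0 we can reach 0, 1, 2, 3, 4, 5, 6, 7, 8, 9. That is one component of size 10.
Total: 1 component.

1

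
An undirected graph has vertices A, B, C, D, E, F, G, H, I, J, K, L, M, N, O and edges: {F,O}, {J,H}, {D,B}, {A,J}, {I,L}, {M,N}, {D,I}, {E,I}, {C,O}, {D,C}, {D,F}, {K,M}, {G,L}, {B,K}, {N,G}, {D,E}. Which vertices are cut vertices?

Removing D increases the component count from 2 to 3, so D is a cut vertex.
Removing J increases the component count from 2 to 3, so J is a cut vertex.
By contrast removing N leaves 2 components; it is not a cut vertex. No other vertex is a cut vertex either.

D, J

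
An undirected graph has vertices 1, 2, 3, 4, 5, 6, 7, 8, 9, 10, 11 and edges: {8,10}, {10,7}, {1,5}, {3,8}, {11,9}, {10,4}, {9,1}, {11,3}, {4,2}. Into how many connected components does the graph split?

6 is isolated — a component by itself.
Starting from 1 we can reach 1, 2, 3, 4, 5, 7, 8, 9, 10, 11. That is one component of size 10.
Total: 2 components.

2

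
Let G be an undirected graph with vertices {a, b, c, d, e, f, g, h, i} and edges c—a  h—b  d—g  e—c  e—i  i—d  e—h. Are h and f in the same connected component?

The component containing h is {a, b, c, d, e, g, h, i}, and f is not in it.

No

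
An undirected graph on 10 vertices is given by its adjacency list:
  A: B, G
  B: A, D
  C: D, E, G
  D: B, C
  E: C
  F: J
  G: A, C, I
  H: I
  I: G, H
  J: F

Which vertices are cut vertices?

Removing C increases the component count from 2 to 3, so C is a cut vertex.
Removing G increases the component count from 2 to 3, so G is a cut vertex.
Removing I increases the component count from 2 to 3, so I is a cut vertex.
By contrast removing H leaves 2 components; it is not a cut vertex. No other vertex is a cut vertex either.

C, G, I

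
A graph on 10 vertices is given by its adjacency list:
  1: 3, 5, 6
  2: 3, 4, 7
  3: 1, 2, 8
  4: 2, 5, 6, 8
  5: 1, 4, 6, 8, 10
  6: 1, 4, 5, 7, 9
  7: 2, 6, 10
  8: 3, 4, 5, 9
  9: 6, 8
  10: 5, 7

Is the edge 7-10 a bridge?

No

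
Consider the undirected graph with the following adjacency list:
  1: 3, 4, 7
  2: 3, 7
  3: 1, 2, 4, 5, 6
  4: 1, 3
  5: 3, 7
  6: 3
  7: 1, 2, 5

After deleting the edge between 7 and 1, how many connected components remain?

1

7 and 1 are still connected via 7-2-3-1, so the component count stays at 1.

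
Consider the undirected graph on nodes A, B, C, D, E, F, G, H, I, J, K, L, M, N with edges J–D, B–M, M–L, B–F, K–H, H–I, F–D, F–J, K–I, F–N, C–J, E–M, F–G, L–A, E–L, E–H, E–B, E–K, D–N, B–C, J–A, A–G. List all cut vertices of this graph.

Removing E increases the component count from 1 to 2, so E is a cut vertex.
By contrast removing L leaves 1 component; it is not a cut vertex. No other vertex is a cut vertex either.

E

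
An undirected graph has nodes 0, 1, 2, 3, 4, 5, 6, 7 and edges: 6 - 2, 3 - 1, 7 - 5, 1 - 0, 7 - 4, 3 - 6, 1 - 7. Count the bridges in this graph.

7

removing 6 - 2 disconnects 6 from 2; removing 1 - 7 disconnects 1 from 7; removing 7 - 4 disconnects 7 from 4; removing 1 - 0 disconnects 1 from 0 — these are bridges.
In total 7 edges are bridges.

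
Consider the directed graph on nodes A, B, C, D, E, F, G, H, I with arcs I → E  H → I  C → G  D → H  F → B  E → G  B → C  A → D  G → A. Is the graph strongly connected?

No

There is no directed path from E to C, so the graph is not strongly connected.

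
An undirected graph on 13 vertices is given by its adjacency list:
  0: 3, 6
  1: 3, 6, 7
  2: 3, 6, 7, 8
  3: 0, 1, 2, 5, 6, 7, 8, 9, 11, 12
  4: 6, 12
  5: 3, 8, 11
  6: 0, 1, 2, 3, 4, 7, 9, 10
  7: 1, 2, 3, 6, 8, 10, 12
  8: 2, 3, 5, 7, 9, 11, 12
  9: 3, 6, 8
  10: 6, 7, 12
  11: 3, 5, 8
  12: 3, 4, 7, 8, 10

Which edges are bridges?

none

The edges on the cycle 3-0-6-3 are not bridges since each lies on that cycle.
Every edge lies on some cycle, so there are no bridges.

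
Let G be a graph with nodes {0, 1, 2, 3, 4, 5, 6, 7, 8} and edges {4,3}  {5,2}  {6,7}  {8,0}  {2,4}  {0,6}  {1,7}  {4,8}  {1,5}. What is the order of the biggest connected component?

9

Starting from 0 we can reach 0, 1, 2, 3, 4, 5, 6, 7, 8. That is one component of size 9.
The largest has 9 vertices.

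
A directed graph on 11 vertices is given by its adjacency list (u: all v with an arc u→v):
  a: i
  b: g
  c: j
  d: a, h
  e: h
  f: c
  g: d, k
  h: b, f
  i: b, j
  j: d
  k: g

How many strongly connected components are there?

2

{a, b, c, d, f, g, h, i, j, k} are all mutually reachable — one SCC of size 10.
{e} is an SCC by itself.
That gives 2 strongly connected components.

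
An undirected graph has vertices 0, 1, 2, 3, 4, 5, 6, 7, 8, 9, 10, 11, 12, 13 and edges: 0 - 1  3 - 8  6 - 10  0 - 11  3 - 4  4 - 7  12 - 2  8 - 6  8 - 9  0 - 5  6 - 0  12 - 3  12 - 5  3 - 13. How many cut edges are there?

The edges on the cycle 12-3-8-6-0-5-12 are not bridges since each lies on that cycle.
But removing 10 - 6 disconnects 10 from 6; removing 8 - 9 disconnects 8 from 9; removing 3 - 13 disconnects 3 from 13; removing 0 - 1 disconnects 0 from 1 — these are bridges.
In total 8 edges are bridges.

8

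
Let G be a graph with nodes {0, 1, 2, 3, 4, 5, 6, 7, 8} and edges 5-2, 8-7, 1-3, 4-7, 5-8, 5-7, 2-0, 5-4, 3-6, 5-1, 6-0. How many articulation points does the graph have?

1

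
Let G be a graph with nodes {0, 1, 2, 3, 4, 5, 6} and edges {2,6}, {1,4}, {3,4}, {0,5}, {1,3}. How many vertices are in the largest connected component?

3

Starting from 0 we can reach 0, 5. That is one component of size 2.
Starting from 2 we can reach 2, 6. That is one component of size 2.
Starting from 1 we can reach 1, 3, 4. That is one component of size 3.
The largest has 3 vertices.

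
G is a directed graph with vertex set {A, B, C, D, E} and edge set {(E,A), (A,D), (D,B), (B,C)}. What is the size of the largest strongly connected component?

{C} is an SCC by itself.
{D} is an SCC by itself.
{A} is an SCC by itself.
{E} is an SCC by itself.
{B} is an SCC by itself.
The largest has 1 vertex.

1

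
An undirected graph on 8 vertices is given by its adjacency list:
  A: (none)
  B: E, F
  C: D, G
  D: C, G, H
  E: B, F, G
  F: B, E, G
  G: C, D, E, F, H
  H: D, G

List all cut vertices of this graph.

Removing G increases the component count from 2 to 3, so G is a cut vertex.
By contrast removing E leaves 2 components; it is not a cut vertex. No other vertex is a cut vertex either.

G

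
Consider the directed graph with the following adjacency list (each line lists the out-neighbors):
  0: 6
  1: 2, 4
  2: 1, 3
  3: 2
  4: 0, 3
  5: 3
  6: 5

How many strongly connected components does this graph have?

{0, 1, 2, 3, 4, 5, 6} are all mutually reachable — one SCC of size 7.
That gives 1 strongly connected component.

1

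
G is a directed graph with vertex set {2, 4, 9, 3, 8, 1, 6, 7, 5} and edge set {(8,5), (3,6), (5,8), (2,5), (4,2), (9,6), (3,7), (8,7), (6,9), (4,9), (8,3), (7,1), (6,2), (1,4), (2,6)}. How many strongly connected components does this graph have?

{1, 2, 3, 4, 5, 6, 7, 8, 9} are all mutually reachable — one SCC of size 9.
That gives 1 strongly connected component.

1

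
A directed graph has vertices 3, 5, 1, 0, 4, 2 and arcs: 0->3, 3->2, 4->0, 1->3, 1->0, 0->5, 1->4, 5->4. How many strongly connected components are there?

4

{0, 4, 5} are all mutually reachable — one SCC of size 3.
{2} is an SCC by itself.
{1} is an SCC by itself.
{3} is an SCC by itself.
That gives 4 strongly connected components.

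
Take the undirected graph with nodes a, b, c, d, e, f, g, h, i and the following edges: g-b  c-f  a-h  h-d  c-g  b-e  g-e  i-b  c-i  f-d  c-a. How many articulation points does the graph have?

1

Removing c increases the component count from 1 to 2, so c is a cut vertex.
By contrast removing i leaves 1 component; it is not a cut vertex. No other vertex is a cut vertex either.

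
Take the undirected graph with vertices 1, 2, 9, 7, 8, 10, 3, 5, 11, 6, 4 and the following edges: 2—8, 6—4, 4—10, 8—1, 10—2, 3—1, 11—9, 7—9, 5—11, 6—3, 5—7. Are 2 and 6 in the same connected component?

From 2 we can reach 1, 2, 3, 4, 6, 8, 10, which includes 6.

Yes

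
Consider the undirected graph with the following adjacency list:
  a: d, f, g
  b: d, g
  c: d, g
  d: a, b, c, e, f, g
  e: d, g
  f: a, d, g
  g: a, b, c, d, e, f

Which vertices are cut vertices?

none

Removing e, for instance, still leaves 1 component. No single vertex removal increases the component count — the graph has no articulation points.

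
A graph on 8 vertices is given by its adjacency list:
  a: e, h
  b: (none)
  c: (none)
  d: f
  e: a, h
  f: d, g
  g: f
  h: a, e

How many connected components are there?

4

b is isolated — a component by itself.
c is isolated — a component by itself.
Starting from a we can reach a, e, h. That is one component of size 3.
Starting from d we can reach d, f, g. That is one component of size 3.
Total: 4 components.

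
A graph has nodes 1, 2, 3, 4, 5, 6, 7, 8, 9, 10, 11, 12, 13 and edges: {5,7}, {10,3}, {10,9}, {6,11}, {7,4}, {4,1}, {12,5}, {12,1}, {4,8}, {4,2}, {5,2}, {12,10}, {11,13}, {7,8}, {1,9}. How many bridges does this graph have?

3

The edges on the cycle 5-7-4-2-5 are not bridges since each lies on that cycle.
But removing 6–11 disconnects 6 from 11; removing 11–13 disconnects 11 from 13; removing 3–10 disconnects 3 from 10 — these are bridges.
That makes 3 bridges.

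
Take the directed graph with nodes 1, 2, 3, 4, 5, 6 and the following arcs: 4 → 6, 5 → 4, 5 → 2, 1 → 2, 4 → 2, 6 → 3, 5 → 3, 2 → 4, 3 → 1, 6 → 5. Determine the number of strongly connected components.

{1, 2, 3, 4, 5, 6} are all mutually reachable — one SCC of size 6.
That gives 1 strongly connected component.

1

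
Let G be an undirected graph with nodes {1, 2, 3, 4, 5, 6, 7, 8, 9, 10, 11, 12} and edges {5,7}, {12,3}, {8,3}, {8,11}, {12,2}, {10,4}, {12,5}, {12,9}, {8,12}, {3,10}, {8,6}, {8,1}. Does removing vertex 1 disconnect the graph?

Deleting 1 leaves 1 component (was 1), so 1 is not a cut vertex.

No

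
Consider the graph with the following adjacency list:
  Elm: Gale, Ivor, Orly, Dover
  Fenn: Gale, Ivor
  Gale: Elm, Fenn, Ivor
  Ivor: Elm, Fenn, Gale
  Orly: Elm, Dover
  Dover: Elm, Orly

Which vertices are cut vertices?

Removing Elm increases the component count from 1 to 2, so Elm is a cut vertex.
By contrast removing Fenn leaves 1 component; it is not a cut vertex. No other vertex is a cut vertex either.

Elm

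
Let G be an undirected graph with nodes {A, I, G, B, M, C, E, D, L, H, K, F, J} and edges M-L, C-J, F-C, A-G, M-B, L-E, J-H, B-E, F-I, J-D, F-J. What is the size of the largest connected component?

K is isolated — a component by itself.
Starting from A we can reach A, G. That is one component of size 2.
Starting from B we can reach B, E, L, M. That is one component of size 4.
Starting from C we can reach C, D, F, H, I, J. That is one component of size 6.
The largest has 6 vertices.

6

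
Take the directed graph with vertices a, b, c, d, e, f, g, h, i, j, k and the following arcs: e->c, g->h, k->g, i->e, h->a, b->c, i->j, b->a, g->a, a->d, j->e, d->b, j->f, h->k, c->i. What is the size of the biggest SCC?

4

{c, e, i, j} are all mutually reachable — one SCC of size 4.
{g, h, k} are all mutually reachable — one SCC of size 3.
{a, b, d} are all mutually reachable — one SCC of size 3.
{f} is an SCC by itself.
The largest has 4 vertices.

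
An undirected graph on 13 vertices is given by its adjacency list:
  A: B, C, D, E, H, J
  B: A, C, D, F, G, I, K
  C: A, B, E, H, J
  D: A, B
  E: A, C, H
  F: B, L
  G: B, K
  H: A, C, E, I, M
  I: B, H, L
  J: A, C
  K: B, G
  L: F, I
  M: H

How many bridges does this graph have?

1

The edges on the cycle A-C-E-A are not bridges since each lies on that cycle.
But removing M-H disconnects M from H — this is a bridge.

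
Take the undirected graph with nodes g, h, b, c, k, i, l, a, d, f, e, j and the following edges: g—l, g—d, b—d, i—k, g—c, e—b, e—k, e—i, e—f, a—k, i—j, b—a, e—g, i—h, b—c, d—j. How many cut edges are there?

3

The edges on the cycle e-i-k-e are not bridges since each lies on that cycle.
But removing l—g disconnects l from g; removing f—e disconnects f from e; removing i—h disconnects i from h — these are bridges.
That makes 3 bridges.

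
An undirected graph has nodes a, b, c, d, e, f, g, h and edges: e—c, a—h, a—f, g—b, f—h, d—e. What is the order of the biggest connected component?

Starting from b we can reach b, g. That is one component of size 2.
Starting from c we can reach c, d, e. That is one component of size 3.
Starting from a we can reach a, f, h. That is one component of size 3.
The largest has 3 vertices.

3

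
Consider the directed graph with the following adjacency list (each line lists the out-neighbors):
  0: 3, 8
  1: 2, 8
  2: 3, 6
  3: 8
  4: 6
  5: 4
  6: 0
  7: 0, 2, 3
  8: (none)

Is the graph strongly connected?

No

There is no directed path from 1 to 5, so the graph is not strongly connected.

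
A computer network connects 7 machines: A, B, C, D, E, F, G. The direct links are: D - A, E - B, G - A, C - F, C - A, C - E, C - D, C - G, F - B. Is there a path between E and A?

Yes

From E we can reach A, B, C, D, E, F, G, which includes A.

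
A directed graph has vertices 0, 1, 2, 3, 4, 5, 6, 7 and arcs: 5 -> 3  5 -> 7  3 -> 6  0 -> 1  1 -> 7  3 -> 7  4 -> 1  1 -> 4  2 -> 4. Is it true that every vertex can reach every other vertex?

No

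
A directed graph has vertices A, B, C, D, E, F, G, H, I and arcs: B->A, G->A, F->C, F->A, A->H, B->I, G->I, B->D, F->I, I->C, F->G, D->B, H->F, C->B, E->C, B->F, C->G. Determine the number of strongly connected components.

2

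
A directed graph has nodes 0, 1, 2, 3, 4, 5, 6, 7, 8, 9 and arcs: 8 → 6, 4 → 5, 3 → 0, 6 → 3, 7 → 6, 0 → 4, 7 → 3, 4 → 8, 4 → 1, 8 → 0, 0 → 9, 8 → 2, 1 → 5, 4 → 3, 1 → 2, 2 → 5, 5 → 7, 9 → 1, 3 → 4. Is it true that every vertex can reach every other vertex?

Yes

From 0 we can reach every vertex (0, 1, 2, 3, 4, 5, 6, 7, 8, 9), and every vertex can reach 0 (0, 1, 2, 3, 4, 5, 6, 7, 8, 9). So the whole graph is one strongly connected component.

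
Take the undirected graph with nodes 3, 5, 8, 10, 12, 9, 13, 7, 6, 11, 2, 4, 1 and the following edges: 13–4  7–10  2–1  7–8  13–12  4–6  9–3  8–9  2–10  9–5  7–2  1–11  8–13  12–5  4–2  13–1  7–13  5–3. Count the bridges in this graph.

2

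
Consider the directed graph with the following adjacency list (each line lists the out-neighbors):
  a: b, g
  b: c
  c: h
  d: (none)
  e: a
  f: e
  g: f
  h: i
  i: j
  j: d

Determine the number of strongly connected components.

7

{a, e, f, g} are all mutually reachable — one SCC of size 4.
{c} is an SCC by itself.
{i} is an SCC by itself.
{j} is an SCC by itself.
{b} is an SCC by itself.
(and 2 more singleton SCCs)
That gives 7 strongly connected components.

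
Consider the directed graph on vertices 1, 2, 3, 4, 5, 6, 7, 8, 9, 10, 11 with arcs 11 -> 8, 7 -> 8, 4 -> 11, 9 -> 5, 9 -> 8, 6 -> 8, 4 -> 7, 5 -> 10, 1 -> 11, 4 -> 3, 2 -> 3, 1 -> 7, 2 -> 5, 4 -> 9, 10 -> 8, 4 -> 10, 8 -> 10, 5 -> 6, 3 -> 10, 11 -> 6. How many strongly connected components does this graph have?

{8, 10} are all mutually reachable — one SCC of size 2.
{5} is an SCC by itself.
{11} is an SCC by itself.
{3} is an SCC by itself.
{2} is an SCC by itself.
(and 5 more singleton SCCs)
That gives 10 strongly connected components.

10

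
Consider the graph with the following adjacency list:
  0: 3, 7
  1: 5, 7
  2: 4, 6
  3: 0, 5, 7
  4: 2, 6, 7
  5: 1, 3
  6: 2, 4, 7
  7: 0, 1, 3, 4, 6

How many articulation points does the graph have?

1

Removing 7 increases the component count from 1 to 2, so 7 is a cut vertex.
By contrast removing 6 leaves 1 component; it is not a cut vertex. No other vertex is a cut vertex either.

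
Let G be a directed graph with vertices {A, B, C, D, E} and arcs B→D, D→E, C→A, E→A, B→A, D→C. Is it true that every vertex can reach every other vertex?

No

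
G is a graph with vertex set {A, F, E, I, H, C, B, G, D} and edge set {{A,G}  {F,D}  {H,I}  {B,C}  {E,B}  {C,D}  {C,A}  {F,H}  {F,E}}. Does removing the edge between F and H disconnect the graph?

Yes

Removing F-H leaves no path between F and H: the component count goes from 1 to 2. So it is a bridge.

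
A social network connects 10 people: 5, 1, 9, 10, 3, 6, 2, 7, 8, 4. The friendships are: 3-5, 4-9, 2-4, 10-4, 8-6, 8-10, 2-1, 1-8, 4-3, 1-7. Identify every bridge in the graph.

1-7, 3-4, 3-5, 4-9, 6-8

The edges on the cycle 2-1-8-10-4-2 are not bridges since each lies on that cycle.
But removing 4-3 disconnects 4 from 3; removing 5-3 disconnects 5 from 3; removing 1-7 disconnects 1 from 7; removing 6-8 disconnects 6 from 8 — these are bridges.
In total 5 edges are bridges.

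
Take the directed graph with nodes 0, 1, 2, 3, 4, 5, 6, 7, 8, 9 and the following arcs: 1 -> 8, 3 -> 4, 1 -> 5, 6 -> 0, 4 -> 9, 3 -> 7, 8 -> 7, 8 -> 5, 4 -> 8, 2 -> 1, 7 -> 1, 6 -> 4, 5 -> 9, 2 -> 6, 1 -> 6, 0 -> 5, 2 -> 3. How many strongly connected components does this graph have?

6

{1, 4, 6, 7, 8} are all mutually reachable — one SCC of size 5.
{2} is an SCC by itself.
{3} is an SCC by itself.
{9} is an SCC by itself.
{5} is an SCC by itself.
(and 1 more singleton SCC)
That gives 6 strongly connected components.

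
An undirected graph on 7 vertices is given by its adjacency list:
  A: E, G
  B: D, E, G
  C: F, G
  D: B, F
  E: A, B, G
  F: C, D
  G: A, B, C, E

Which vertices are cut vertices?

none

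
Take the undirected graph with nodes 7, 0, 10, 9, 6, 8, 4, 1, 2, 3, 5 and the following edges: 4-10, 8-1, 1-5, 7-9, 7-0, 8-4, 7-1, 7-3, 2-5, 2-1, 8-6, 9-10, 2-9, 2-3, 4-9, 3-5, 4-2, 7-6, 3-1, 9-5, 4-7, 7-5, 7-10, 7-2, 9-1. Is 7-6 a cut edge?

No

After removing 7-6, the path 7-4-8-6 still connects them, so the edge is not a bridge.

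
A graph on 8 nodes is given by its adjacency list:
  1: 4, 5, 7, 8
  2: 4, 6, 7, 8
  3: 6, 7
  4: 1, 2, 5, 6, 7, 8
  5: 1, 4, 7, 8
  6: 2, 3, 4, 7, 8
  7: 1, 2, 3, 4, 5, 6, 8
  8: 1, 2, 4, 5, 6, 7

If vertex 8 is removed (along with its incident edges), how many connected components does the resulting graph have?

With 8 gone, the remaining components are: {1, 2, 3, 4, 5, 6, 7}.
That is 1 component.

1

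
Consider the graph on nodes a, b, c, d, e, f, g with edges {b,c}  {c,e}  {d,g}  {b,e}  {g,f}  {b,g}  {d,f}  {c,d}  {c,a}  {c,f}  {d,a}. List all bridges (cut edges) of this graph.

none

The edges on the cycle c-d-g-f-c are not bridges since each lies on that cycle.
Every edge lies on some cycle, so there are no bridges.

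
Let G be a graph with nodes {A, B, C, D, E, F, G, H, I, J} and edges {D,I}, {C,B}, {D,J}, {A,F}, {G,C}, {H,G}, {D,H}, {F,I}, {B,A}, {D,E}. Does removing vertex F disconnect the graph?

No

Deleting F leaves 1 component (was 1) (its neighbors A, I remain connected to each other), so F is not a cut vertex.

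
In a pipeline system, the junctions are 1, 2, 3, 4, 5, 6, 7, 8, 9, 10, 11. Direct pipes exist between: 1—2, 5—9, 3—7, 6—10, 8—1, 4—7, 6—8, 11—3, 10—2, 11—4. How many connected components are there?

3

Starting from 5 we can reach 5, 9. That is one component of size 2.
Starting from 3 we can reach 3, 4, 7, 11. That is one component of size 4.
Starting from 1 we can reach 1, 2, 6, 8, 10. That is one component of size 5.
Total: 3 components.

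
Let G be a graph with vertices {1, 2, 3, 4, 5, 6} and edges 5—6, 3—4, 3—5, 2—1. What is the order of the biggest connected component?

4

Starting from 1 we can reach 1, 2. That is one component of size 2.
Starting from 3 we can reach 3, 4, 5, 6. That is one component of size 4.
The largest has 4 vertices.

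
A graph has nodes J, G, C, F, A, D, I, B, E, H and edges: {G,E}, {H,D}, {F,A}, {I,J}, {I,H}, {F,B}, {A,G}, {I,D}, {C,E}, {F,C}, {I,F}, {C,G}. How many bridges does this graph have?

3

The edges on the cycle C-G-E-C are not bridges since each lies on that cycle.
But removing B—F disconnects B from F; removing I—F disconnects I from F; removing I—J disconnects I from J — these are bridges.
That makes 3 bridges.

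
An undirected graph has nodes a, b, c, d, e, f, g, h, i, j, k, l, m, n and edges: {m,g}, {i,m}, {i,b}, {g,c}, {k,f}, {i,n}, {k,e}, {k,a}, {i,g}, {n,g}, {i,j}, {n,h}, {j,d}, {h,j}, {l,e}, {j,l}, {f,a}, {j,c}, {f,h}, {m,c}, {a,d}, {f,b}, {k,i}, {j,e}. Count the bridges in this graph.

The edges on the cycle i-n-g-i are not bridges since each lies on that cycle.
Every edge lies on some cycle, so there are no bridges.

0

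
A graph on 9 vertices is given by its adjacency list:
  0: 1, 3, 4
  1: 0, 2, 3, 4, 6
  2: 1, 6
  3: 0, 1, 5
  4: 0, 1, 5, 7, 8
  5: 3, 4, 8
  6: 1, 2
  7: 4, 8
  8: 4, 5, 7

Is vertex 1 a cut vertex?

Deleting 1 raises the number of components from 1 to 2, so 1 is a cut vertex.

Yes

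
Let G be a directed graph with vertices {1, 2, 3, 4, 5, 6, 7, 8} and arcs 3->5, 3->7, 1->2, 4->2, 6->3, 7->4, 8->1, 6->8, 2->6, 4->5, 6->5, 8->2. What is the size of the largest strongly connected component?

7

{1, 2, 3, 4, 6, 7, 8} are all mutually reachable — one SCC of size 7.
{5} is an SCC by itself.
The largest has 7 vertices.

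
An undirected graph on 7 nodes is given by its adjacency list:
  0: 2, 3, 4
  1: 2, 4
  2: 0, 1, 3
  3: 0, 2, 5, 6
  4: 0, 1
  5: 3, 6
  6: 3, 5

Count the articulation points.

1

Removing 3 increases the component count from 1 to 2, so 3 is a cut vertex.
By contrast removing 4 leaves 1 component; it is not a cut vertex. No other vertex is a cut vertex either.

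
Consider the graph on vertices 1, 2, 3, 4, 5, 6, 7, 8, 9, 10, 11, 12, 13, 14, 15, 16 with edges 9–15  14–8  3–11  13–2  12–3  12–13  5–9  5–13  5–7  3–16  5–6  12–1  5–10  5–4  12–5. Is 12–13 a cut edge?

No

After removing 12–13, the path 12-5-13 still connects them, so the edge is not a bridge.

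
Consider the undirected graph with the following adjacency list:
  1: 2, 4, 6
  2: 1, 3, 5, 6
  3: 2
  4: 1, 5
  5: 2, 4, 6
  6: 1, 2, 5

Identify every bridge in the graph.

The edges on the cycle 2-6-1-2 are not bridges since each lies on that cycle.
But removing 2-3 disconnects 2 from 3 — this is a bridge.

2-3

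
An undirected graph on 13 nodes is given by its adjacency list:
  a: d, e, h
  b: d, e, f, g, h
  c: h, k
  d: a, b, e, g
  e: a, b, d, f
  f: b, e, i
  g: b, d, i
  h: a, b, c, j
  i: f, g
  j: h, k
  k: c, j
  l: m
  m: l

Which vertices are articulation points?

Removing h increases the component count from 2 to 3, so h is a cut vertex.
By contrast removing j leaves 2 components; it is not a cut vertex. No other vertex is a cut vertex either.

h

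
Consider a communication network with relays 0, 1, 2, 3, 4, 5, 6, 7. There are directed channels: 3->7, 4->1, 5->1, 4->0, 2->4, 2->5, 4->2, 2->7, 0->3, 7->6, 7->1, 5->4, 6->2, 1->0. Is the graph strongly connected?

From 6 we can reach every vertex (0, 1, 2, 3, 4, 5, 6, 7), and every vertex can reach 6 (0, 1, 2, 3, 4, 5, 6, 7). So the whole graph is one strongly connected component.

Yes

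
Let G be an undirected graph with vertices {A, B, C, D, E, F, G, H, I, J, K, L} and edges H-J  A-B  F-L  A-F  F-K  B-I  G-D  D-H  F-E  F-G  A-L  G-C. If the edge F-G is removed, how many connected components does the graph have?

2

Before removal there is 1 component.
F-G is a bridge — removing it separates F's side from G's side.
After removal: 2 components.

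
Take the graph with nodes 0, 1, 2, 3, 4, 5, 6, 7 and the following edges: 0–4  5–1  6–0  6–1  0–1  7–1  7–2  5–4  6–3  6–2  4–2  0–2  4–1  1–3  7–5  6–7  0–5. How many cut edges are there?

The edges on the cycle 6-0-4-5-7-6 are not bridges since each lies on that cycle.
Every edge lies on some cycle, so there are no bridges.

0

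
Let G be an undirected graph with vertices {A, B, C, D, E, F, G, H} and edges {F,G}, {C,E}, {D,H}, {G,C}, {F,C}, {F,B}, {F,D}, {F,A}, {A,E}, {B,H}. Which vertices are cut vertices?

Removing F increases the component count from 1 to 2, so F is a cut vertex.
By contrast removing C leaves 1 component; it is not a cut vertex. No other vertex is a cut vertex either.

F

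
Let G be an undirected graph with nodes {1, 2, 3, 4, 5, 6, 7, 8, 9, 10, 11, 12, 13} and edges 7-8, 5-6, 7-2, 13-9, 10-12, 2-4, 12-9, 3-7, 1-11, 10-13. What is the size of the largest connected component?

5

Starting from 5 we can reach 5, 6. That is one component of size 2.
Starting from 1 we can reach 1, 11. That is one component of size 2.
Starting from 9 we can reach 9, 10, 12, 13. That is one component of size 4.
Starting from 2 we can reach 2, 3, 4, 7, 8. That is one component of size 5.
The largest has 5 vertices.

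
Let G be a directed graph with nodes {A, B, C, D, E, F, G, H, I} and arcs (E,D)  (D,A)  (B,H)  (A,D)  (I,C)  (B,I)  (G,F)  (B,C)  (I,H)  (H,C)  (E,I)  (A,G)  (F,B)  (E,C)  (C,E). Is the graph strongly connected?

From F we can reach every vertex (A, B, C, D, E, F, G, H, I), and every vertex can reach F (A, B, C, D, E, F, G, H, I). So the whole graph is one strongly connected component.

Yes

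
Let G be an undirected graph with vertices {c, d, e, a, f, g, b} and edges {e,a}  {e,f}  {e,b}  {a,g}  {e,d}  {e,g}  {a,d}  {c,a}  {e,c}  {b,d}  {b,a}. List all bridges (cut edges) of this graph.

The edges on the cycle e-b-a-d-e are not bridges since each lies on that cycle.
But removing f—e disconnects f from e — this is a bridge.

e-f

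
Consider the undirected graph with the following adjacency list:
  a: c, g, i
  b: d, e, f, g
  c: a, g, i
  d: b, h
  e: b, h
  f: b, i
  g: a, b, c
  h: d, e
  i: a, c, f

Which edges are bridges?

none

The edges on the cycle b-d-h-e-b are not bridges since each lies on that cycle.
Every edge lies on some cycle, so there are no bridges.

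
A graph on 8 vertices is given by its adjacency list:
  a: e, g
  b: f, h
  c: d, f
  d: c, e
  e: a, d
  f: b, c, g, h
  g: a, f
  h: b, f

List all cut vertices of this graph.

f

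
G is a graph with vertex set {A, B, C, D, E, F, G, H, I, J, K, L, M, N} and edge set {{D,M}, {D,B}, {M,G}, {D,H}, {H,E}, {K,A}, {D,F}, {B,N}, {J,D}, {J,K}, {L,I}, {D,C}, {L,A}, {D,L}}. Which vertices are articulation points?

B, D, H, L, M

Removing B increases the component count from 1 to 2, so B is a cut vertex.
Removing D increases the component count from 1 to 6, so D is a cut vertex.
Removing H increases the component count from 1 to 2, so H is a cut vertex.
Likewise L, M are cut vertices.
By contrast removing J leaves 1 component; it is not a cut vertex. No other vertex is a cut vertex either.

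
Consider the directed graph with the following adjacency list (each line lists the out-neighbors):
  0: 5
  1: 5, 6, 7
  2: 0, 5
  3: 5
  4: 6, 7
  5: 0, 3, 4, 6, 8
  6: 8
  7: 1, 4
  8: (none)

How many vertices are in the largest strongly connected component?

{0, 1, 3, 4, 5, 7} are all mutually reachable — one SCC of size 6.
{6} is an SCC by itself.
{8} is an SCC by itself.
{2} is an SCC by itself.
The largest has 6 vertices.

6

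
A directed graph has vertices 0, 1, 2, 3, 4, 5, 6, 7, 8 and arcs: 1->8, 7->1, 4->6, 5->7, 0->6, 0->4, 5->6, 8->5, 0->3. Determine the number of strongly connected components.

6

{1, 5, 7, 8} are all mutually reachable — one SCC of size 4.
{0} is an SCC by itself.
{4} is an SCC by itself.
{6} is an SCC by itself.
{2} is an SCC by itself.
(and 1 more singleton SCC)
That gives 6 strongly connected components.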